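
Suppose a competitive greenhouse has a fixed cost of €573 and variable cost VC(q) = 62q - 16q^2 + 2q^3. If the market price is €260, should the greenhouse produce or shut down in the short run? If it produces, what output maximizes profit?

Produce at q = 9

Variable cost is VC = 62q - 16q^2 + 2q^3, so AVC = VC/q = 62 - 16q + 2q^2 and MC = dTC/dq = 62 - 32q + 6q^2.
AVC hits its minimum where MC = AVC, at q = 4, giving min AVC = 62 - 16·4 + 2·4^2 = €30.
P = €260 exceeds min AVC = €30, so the firm stays open.
Set P = MC: 260 = 62 - 32q + 6q^2 → -198 - 32q + 6q^2 = 0. The roots are q = -11/3 and q = 9; the profit-maximizing output is on the rising part of MC, so q* = 9.
Check: AVC at q = 9 is €80 ≤ P, so revenue covers variable cost.
Profit = P·q − TC = 260·9 − 1293 = €1047.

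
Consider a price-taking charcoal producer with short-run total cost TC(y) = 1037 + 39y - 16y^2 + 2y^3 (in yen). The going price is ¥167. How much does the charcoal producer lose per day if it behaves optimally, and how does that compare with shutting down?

AVC = 39 - 16y + 2y^2; min AVC = ¥7 at y = 4. Since P = ¥167 ≥ min AVC, the firm produces.
MC = 39 - 32y + 6y^2. Setting P = MC and taking the root on the rising branch gives y* = 8.
TR = 167·8 = 1336. TC = 1037 + 312 = 1349. Profit = 1336 − 1349 = -¥13.
By producing, the firm covers all variable cost plus ¥1024 of fixed cost; shutting down would lose the full ¥1037.

Profit = -¥13 at y = 8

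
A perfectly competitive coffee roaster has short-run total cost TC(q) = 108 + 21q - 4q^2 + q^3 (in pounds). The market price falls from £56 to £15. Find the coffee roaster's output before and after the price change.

MC = 21 - 8q + 3q^2; the shutdown threshold is min AVC = £17 (at q = 2).
At P = £56 ≥ min AVC, set P = MC on the rising branch: q = 5.
At P = £15 < min AVC = £17, price no longer covers variable cost at any output, so the firm shuts down: q = 0.

Output falls from 5 to 0 (the firm shuts down)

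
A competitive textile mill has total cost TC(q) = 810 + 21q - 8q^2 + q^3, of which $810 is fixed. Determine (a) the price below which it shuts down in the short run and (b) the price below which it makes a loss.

AVC = 21 - 8q + q^2; minimized at q = 4, giving min AVC = $5. That is the shutdown price.
ATC = 810/q + 21 - 8q + q^2. Setting dATC/dq = −810/q^2 − 8 + 2q = 0 gives q = 9 (since 2·9^3 − 8·9^2 = 810).
min ATC = 810/9 + 21 − 8·9 + 9^2 = $120. That is the break-even price.
Between these two prices the firm operates at a loss; above $120 it earns a profit.

Shutdown price = $5; break-even price = $120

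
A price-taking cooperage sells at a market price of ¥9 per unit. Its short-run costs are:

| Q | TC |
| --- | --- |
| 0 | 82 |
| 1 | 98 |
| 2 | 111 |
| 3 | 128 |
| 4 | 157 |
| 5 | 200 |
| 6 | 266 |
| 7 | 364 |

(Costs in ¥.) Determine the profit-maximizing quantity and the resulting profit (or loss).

Q = 0 (shut down); profit = -¥82

Profit at each row (π = 9Q − TC): Q=0: -82; Q=1: -89; Q=2: -93; Q=3: -101; Q=4: -121; Q=5: -155; Q=6: -212; Q=7: -301.
Profit is highest at Q = 0. Equivalently, the lowest AVC in the table is 29/2 ≈ ¥14.50 at Q = 2, and P = ¥9 falls below it — price never covers variable cost, so the firm shuts down and loses only its fixed cost.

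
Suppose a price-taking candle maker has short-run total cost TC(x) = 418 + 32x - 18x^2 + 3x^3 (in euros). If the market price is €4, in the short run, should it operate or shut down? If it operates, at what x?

Shut down

Variable cost is VC = 32x - 18x^2 + 3x^3, so AVC = VC/x = 32 - 18x + 3x^2 and MC = dTC/dx = 32 - 36x + 9x^2.
The AVC parabola has its vertex at x = 18/6 = 3, where AVC = 32 - 18·3 + 3·3^2 = €5.
Since P = €4 < min AVC = €5, price fails to cover variable cost at any output.
Best response: produce nothing and absorb the €418 fixed cost.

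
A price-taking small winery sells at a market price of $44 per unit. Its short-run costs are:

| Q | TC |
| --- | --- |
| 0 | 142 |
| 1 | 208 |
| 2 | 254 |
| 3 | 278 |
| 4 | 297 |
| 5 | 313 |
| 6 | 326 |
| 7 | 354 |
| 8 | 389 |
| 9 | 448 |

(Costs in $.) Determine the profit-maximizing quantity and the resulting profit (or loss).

Q = 8; profit = -$37

Tabulate TR − TC: Q=0: -142; Q=1: -164; Q=2: -166; Q=3: -146; Q=4: -121; Q=5: -93; Q=6: -62; Q=7: -46; Q=8: -37; Q=9: -52.
Profit is maximized at Q = 8. AVC there is 247/8 = $30.88 ≤ P, so producing beats shutting down (which would give -$142).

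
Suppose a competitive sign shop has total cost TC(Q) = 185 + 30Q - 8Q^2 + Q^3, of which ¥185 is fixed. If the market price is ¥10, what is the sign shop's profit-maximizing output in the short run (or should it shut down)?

Shut down

Strip out fixed cost: VC = 30Q - 8Q^2 + Q^3. Then AVC = 30 - 8Q + Q^2 and MC = 30 - 16Q + 3Q^2.
AVC is minimized where dAVC/dQ = -8 + 2Q = 0, at Q = 4; min AVC = 30 - 8·4 + 4^2 = ¥14.
P = ¥10 lies below min AVC = ¥14; no output level covers variable cost.
Best response: produce nothing and absorb the ¥185 fixed cost.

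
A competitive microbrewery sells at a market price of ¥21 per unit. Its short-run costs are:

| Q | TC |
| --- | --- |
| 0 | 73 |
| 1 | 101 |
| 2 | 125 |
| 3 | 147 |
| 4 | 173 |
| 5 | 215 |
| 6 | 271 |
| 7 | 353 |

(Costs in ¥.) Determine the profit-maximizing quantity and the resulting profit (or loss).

Compute π = P·Q − TC at each output: Q=0: -73; Q=1: -80; Q=2: -83; Q=3: -84; Q=4: -89; Q=5: -110; Q=6: -145; Q=7: -206.
Profit is highest at Q = 0. Equivalently, the lowest AVC in the table is 74/3 ≈ ¥24.67 at Q = 3, and P = ¥21 falls below it — price never covers variable cost, so the firm shuts down and loses only its fixed cost.

Q = 0 (shut down); profit = -¥73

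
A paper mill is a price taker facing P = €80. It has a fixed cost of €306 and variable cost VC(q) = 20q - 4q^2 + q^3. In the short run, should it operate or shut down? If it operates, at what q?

Variable cost is VC = 20q - 4q^2 + q^3, so AVC = VC/q = 20 - 4q + q^2 and MC = dTC/dq = 20 - 8q + 3q^2.
AVC is minimized where dAVC/dq = -4 + 2q = 0, at q = 2; min AVC = 20 - 4·2 + 2^2 = €16.
Since P = €80 ≥ min AVC = €16, price covers variable cost and the firm should produce.
Set P = MC: 80 = 20 - 8q + 3q^2 → -60 - 8q + 3q^2 = 0. The roots are q = -10/3 and q = 6; the profit-maximizing output is on the rising part of MC, so q* = 6.
Check: AVC at q = 6 is €32 ≤ P, so revenue covers variable cost.
Profit = P·q − TC = 80·6 − 498 = -€18, a loss, but smaller than the €306 fixed cost the firm would lose by shutting down.

Produce at q = 6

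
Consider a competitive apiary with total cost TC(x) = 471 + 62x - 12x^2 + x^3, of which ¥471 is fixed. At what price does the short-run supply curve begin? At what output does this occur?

¥26 per unit, at x = 6

Short-run supply begins at min AVC. From VC = 62x - 12x^2 + x^3, AVC = 62 - 12x + x^2.
dAVC/dx = -12 + 2x = 0 gives x = 6. min AVC = 62 - 12·6 + 6^2 = 26.
For P < ¥26 the firm produces nothing.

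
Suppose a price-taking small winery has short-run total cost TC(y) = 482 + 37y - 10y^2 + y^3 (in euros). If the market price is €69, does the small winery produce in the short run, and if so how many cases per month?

Strip out fixed cost: VC = 37y - 10y^2 + y^3. Then AVC = 37 - 10y + y^2 and MC = 37 - 20y + 3y^2.
The AVC parabola has its vertex at y = 10/2 = 5, where AVC = 37 - 10·5 + 5^2 = €12.
P = €69 exceeds min AVC = €12, so the firm stays open.
Solving P = MC: -32 - 20y + 3y^2 = 0 ⇒ y = -4/3 or 8. On the upward-sloping branch, y* = 8.
Check: AVC at y = 8 is €21 ≤ P, so revenue covers variable cost.
Profit = P·y − TC = 69·8 − 650 = -€98, a loss, but smaller than the €482 fixed cost the firm would lose by shutting down.

Produce at y = 8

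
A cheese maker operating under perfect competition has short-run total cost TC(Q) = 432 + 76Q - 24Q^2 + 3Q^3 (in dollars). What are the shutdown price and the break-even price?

AVC = 76 - 24Q + 3Q^2; minimized at Q = 4, giving min AVC = $28. That is the shutdown price.
ATC = 432/Q + 76 - 24Q + 3Q^2. Setting dATC/dQ = −432/Q^2 − 24 + 6Q = 0 gives Q = 6 (since 6·6^3 − 24·6^2 = 432).
min ATC = 432/6 + 76 − 24·6 + 3·6^2 = $112. That is the break-even price.
For $28 ≤ P < $112 the firm produces at a loss; below $28 it shuts down.

Shutdown price = $28; break-even price = $112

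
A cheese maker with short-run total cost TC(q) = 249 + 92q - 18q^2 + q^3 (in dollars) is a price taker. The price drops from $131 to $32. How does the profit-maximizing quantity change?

Output falls from 13 to 10

AVC = 92 - 18q + q^2, minimized at q = 9 where min AVC = $11. MC = 92 - 36q + 3q^2.
With P = $131 above the shutdown price, P = MC gives q = 13.
At P = $32 ≥ min AVC, set P = MC: q = 10. The firm stays open but cuts output.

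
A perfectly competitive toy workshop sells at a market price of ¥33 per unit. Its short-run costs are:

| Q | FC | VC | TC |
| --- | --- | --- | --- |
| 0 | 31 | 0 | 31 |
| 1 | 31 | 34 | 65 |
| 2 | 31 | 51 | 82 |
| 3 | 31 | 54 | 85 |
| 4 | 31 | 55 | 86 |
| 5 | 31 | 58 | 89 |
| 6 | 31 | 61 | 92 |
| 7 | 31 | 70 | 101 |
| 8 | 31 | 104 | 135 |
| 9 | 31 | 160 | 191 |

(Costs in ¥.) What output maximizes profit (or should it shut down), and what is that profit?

Profit at each row (π = 33Q − TC): Q=0: -31; Q=1: -32; Q=2: -16; Q=3: 14; Q=4: 46; Q=5: 76; Q=6: 106; Q=7: 130; Q=8: 129; Q=9: 106.
Profit is maximized at Q = 7. AVC there is 70/7 = ¥10 ≤ P, so producing beats shutting down (which would give -¥31).

Q = 7; profit = ¥130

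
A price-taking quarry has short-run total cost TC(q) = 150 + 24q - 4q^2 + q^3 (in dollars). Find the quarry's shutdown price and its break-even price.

Shutdown price = $20; break-even price = $59

Shutdown price = min AVC. AVC = 24 - 4q + q^2, with vertex at q = 2 and minimum $20.
ATC = 150/q + 24 - 4q + q^2. Setting dATC/dq = −150/q^2 − 4 + 2q = 0 gives q = 5 (since 2·5^3 − 4·5^2 = 150).
min ATC = 150/5 + 24 − 4·5 + 5^2 = $59. That is the break-even price.
Between these two prices the firm operates at a loss; above $59 it earns a profit.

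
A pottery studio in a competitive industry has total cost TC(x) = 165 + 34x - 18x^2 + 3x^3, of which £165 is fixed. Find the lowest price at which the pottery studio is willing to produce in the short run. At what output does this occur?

The firm shuts down when price falls below the minimum of average variable cost. AVC = VC/x = 34 - 18x + 3x^2.
dAVC/dx = -18 + 6x = 0 gives x = 3. min AVC = 34 - 18·3 + 3·3^2 = 7.
The firm shuts down for any P below £7.

£7 per unit, at x = 3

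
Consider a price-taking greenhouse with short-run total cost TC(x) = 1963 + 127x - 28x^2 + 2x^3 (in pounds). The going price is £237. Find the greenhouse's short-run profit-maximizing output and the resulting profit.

AVC = 127 - 28x + 2x^2; min AVC = £29 at x = 7. Since P = £237 ≥ min AVC, the firm produces.
With MC = 127 - 56x + 6x^2, P = MC on the upward-sloping part at x* = 11.
TR = 237·11 = 2607. TC = 1963 + 671 = 2634. Profit = 2607 − 2634 = -£27.
By producing, the firm covers all variable cost plus £1936 of fixed cost; shutting down would lose the full £1963.

Profit = -£27 at x = 11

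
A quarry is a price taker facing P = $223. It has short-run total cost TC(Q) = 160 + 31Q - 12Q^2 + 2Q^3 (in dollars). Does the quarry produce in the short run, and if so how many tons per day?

Strip out fixed cost: VC = 31Q - 12Q^2 + 2Q^3. Then AVC = 31 - 12Q + 2Q^2 and MC = 31 - 24Q + 6Q^2.
AVC is minimized where dAVC/dQ = -12 + 4Q = 0, at Q = 3; min AVC = 31 - 12·3 + 2·3^2 = $13.
P = $223 exceeds min AVC = $13, so the firm stays open.
P = MC gives -192 - 24Q + 6Q^2 = 0, with roots -4 and 8. Take the larger (rising MC): Q* = 8.
Check: AVC at Q = 8 is $63 ≤ P, so revenue covers variable cost.
Profit = P·Q − TC = 223·8 − 664 = $1120.

Produce at Q = 8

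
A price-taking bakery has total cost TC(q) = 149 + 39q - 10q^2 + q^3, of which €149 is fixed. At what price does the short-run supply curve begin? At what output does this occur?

The shutdown price is the minimum of AVC. VC = 39q - 10q^2 + q^3, so AVC = 39 - 10q + q^2.
dAVC/dq = -10 + 2q = 0 gives q = 5. min AVC = 39 - 10·5 + 5^2 = 14.
For P < €14 the firm produces nothing.

€14 per unit, at q = 5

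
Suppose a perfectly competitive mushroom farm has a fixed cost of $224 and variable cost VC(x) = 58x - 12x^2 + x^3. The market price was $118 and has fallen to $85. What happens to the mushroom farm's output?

Output falls from 10 to 9

MC = 58 - 24x + 3x^2; the shutdown threshold is min AVC = $22 (at x = 6).
At P = $118 ≥ min AVC, set P = MC on the rising branch: x = 10.
At P = $85 ≥ min AVC, set P = MC: x = 9. The firm stays open but cuts output.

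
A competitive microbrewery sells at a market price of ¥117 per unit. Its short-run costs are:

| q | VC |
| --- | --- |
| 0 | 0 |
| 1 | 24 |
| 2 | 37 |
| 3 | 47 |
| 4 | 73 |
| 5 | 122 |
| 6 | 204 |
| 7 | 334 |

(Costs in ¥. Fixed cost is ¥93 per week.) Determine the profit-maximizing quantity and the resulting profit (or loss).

Profit at each row (π = 117q − TC): q=0: -93; q=1: 0; q=2: 104; q=3: 211; q=4: 302; q=5: 370; q=6: 405; q=7: 392.
Profit is maximized at q = 6. AVC there is 204/6 = ¥34 ≤ P, so producing beats shutting down (which would give -¥93).

q = 6; profit = ¥405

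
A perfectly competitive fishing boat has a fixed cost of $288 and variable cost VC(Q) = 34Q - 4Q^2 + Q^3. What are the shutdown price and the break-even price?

Shutdown price = $30; break-even price = $94

AVC = 34 - 4Q + Q^2; minimized at Q = 2, giving min AVC = $30. That is the shutdown price.
ATC = 288/Q + 34 - 4Q + Q^2. Setting dATC/dQ = −288/Q^2 − 4 + 2Q = 0 gives Q = 6 (since 2·6^3 − 4·6^2 = 288).
min ATC = 288/6 + 34 − 4·6 + 6^2 = $94. That is the break-even price.
For $30 ≤ P < $94 the firm produces at a loss; below $30 it shuts down.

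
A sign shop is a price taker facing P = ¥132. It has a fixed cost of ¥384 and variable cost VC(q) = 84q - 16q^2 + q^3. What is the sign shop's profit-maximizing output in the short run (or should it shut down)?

Produce at q = 12

Variable cost is VC = 84q - 16q^2 + q^3, so AVC = VC/q = 84 - 16q + q^2 and MC = dTC/dq = 84 - 32q + 3q^2.
The AVC parabola has its vertex at q = 16/2 = 8, where AVC = 84 - 16·8 + 8^2 = ¥20.
Because ¥132 ≥ ¥20, revenue can cover variable cost; the firm operates.
Set P = MC: 132 = 84 - 32q + 3q^2 → -48 - 32q + 3q^2 = 0. The roots are q = -4/3 and q = 12; the profit-maximizing output is on the rising part of MC, so q* = 12.
Check: AVC at q = 12 is ¥36 ≤ P, so revenue covers variable cost.
Profit = P·q − TC = 132·12 − 816 = ¥768.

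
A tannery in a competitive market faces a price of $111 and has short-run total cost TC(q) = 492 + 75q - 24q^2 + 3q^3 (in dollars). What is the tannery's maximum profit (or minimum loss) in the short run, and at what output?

AVC = 75 - 24q + 3q^2 has its minimum $27 at q = 4; price $111 clears that bar, so the firm operates.
MC = 75 - 48q + 9q^2. Setting P = MC and taking the root on the rising branch gives q* = 6.
TR = 111·6 = 666. TC = 492 + 234 = 726. Profit = 666 − 726 = -$60.
Shutting down would mean losing the fixed cost of $492, so operating at a loss of $60 is better by $432.

Profit = -$60 at q = 6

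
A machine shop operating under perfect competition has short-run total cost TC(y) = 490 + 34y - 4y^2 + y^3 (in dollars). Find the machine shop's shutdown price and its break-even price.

AVC = 34 - 4y + y^2; minimized at y = 2, giving min AVC = $30. That is the shutdown price.
ATC = 490/y + 34 - 4y + y^2. Setting dATC/dy = −490/y^2 − 4 + 2y = 0 gives y = 7 (since 2·7^3 − 4·7^2 = 490).
min ATC = 490/7 + 34 − 4·7 + 7^2 = $125. That is the break-even price.
For $30 ≤ P < $125 the firm produces at a loss; below $30 it shuts down.

Shutdown price = $30; break-even price = $125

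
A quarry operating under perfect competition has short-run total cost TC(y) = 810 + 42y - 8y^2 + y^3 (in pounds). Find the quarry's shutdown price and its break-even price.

Shutdown price = £26; break-even price = £141

Shutdown price = min AVC. AVC = 42 - 8y + y^2, with vertex at y = 4 and minimum £26.
ATC = 810/y + 42 - 8y + y^2. Setting dATC/dy = −810/y^2 − 8 + 2y = 0 gives y = 9 (since 2·9^3 − 8·9^2 = 810).
min ATC = 810/9 + 42 − 8·9 + 9^2 = £141. That is the break-even price.
Between these two prices the firm operates at a loss; above £141 it earns a profit.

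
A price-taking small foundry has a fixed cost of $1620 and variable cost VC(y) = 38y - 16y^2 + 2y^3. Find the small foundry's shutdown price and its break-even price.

AVC = 38 - 16y + 2y^2; minimized at y = 4, giving min AVC = $6. That is the shutdown price.
ATC = 1620/y + 38 - 16y + 2y^2. Setting dATC/dy = −1620/y^2 − 16 + 4y = 0 gives y = 9 (since 4·9^3 − 16·9^2 = 1620).
min ATC = 1620/9 + 38 − 16·9 + 2·9^2 = $236. That is the break-even price.
Between these two prices the firm operates at a loss; above $236 it earns a profit.

Shutdown price = $6; break-even price = $236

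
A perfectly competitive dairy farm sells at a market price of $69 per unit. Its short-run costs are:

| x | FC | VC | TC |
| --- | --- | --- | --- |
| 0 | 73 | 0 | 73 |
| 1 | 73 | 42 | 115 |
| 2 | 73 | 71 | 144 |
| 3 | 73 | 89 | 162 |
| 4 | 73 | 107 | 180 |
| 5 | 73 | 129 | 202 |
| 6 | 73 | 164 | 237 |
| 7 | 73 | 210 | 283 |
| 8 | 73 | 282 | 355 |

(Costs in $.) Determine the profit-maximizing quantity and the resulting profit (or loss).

x = 7; profit = $200

Profit at each row (π = 69x − TC): x=0: -73; x=1: -46; x=2: -6; x=3: 45; x=4: 96; x=5: 143; x=6: 177; x=7: 200; x=8: 197.
Profit is maximized at x = 7. AVC there is 210/7 = $30 ≤ P, so producing beats shutting down (which would give -$73).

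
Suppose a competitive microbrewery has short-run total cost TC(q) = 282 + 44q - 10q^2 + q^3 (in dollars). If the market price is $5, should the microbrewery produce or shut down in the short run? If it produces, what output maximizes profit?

Shut down

Strip out fixed cost: VC = 44q - 10q^2 + q^3. Then AVC = 44 - 10q + q^2 and MC = 44 - 20q + 3q^2.
The AVC parabola has its vertex at q = 10/2 = 5, where AVC = 44 - 10·5 + 5^2 = $19.
Since P = $5 < min AVC = $19, price fails to cover variable cost at any output.
Shutting down limits the loss to fixed cost, $282.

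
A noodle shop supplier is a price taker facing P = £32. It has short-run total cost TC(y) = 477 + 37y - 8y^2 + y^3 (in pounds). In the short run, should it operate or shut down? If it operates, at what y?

From TC, MC = TC'(y) = 37 - 16y + 3y^2 and AVC = VC/y = 37 - 8y + y^2.
AVC hits its minimum where MC = AVC, at y = 4, giving min AVC = 37 - 8·4 + 4^2 = £21.
Since P = £32 ≥ min AVC = £21, price covers variable cost and the firm should produce.
Set P = MC: 32 = 37 - 16y + 3y^2 → 5 - 16y + 3y^2 = 0. The roots are y = 1/3 and y = 5; the profit-maximizing output is on the rising part of MC, so y* = 5.
Check: AVC at y = 5 is £22 ≤ P, so revenue covers variable cost.
Profit = P·y − TC = 32·5 − 587 = -£427, a loss, but smaller than the £477 fixed cost the firm would lose by shutting down.

Produce at y = 5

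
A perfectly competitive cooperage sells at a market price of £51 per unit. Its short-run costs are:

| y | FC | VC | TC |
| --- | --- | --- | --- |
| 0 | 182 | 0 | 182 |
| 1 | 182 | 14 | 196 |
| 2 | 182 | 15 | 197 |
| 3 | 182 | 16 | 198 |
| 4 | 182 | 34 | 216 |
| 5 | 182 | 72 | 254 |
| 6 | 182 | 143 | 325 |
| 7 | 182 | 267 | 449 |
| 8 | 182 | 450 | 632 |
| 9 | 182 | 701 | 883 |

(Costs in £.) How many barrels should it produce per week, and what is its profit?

y = 5; profit = £1

Compute π = P·y − TC at each output: y=0: -182; y=1: -145; y=2: -95; y=3: -45; y=4: -12; y=5: 1; y=6: -19; y=7: -92; y=8: -224; y=9: -424.
Profit is maximized at y = 5. AVC there is 72/5 = £14.40 ≤ P, so producing beats shutting down (which would give -£182).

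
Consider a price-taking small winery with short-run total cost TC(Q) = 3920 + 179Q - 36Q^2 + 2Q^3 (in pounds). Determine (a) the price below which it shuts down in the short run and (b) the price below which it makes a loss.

AVC = 179 - 36Q + 2Q^2; minimized at Q = 9, giving min AVC = £17. That is the shutdown price.
ATC = 3920/Q + 179 - 36Q + 2Q^2. Setting dATC/dQ = −3920/Q^2 − 36 + 4Q = 0 gives Q = 14 (since 4·14^3 − 36·14^2 = 3920).
min ATC = 3920/14 + 179 − 36·14 + 2·14^2 = £347. That is the break-even price.
Between these two prices the firm operates at a loss; above £347 it earns a profit.

Shutdown price = £17; break-even price = £347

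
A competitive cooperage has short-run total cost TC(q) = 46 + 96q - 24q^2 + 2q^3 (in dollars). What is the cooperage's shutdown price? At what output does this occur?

$24 per unit, at q = 6

The shutdown price is the minimum of AVC. VC = 96q - 24q^2 + 2q^3, so AVC = 96 - 24q + 2q^2.
dAVC/dq = -24 + 4q = 0 gives q = 6. min AVC = 96 - 24·6 + 2·6^2 = 24.
So the shutdown price is $24.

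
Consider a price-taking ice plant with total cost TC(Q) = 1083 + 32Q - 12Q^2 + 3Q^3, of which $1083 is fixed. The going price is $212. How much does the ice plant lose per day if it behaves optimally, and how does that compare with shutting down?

AVC = 32 - 12Q + 3Q^2 has its minimum $20 at Q = 2; price $212 clears that bar, so the firm operates.
With MC = 32 - 24Q + 9Q^2, P = MC on the upward-sloping part at Q* = 6.
TR = 212·6 = 1272. TC = 1083 + 408 = 1491. Profit = 1272 − 1491 = -$219.
That loss of $219 beats the $1083 the firm would lose by shutting down; producing recovers $864 of fixed cost.

Profit = -$219 at Q = 6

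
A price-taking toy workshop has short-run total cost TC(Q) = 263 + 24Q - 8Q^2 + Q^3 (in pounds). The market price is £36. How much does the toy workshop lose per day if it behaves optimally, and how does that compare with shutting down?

Profit = -£119 at Q = 6

AVC = 24 - 8Q + Q^2 has its minimum £8 at Q = 4; price £36 clears that bar, so the firm operates.
MC = 24 - 16Q + 3Q^2. Setting P = MC and taking the root on the rising branch gives Q* = 6.
TR = 36·6 = 216. TC = 263 + 72 = 335. Profit = 216 − 335 = -£119.
That loss of £119 beats the £263 the firm would lose by shutting down; producing recovers £144 of fixed cost.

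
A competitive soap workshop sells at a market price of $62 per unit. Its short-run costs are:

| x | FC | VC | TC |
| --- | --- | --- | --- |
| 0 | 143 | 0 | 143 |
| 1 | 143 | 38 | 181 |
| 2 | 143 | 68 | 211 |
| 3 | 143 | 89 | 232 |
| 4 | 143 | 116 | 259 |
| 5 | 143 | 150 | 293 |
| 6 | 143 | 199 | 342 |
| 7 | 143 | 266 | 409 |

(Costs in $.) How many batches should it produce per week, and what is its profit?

x = 6; profit = $30

Profit at each row (π = 62x − TC): x=0: -143; x=1: -119; x=2: -87; x=3: -46; x=4: -11; x=5: 17; x=6: 30; x=7: 25.
Profit is maximized at x = 6. AVC there is 199/6 = $33.17 ≤ P, so producing beats shutting down (which would give -$143).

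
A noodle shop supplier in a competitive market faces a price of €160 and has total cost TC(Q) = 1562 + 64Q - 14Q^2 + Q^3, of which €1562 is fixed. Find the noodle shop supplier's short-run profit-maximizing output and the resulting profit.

AVC = 64 - 14Q + Q^2; min AVC = €15 at Q = 7. Since P = €160 ≥ min AVC, the firm produces.
With MC = 64 - 28Q + 3Q^2, P = MC on the upward-sloping part at Q* = 12.
TR = 160·12 = 1920. TC = 1562 + 480 = 2042. Profit = 1920 − 2042 = -€122.
That loss of €122 beats the €1562 the firm would lose by shutting down; producing recovers €1440 of fixed cost.

Profit = -€122 at Q = 12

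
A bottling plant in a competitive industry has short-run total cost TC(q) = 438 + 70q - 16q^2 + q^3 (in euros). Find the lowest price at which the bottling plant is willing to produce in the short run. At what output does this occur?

€6 per unit, at q = 8

The firm shuts down when price falls below the minimum of average variable cost. AVC = VC/q = 70 - 16q + q^2.
At the minimum of AVC, MC = AVC. MC = 70 - 32q + 3q^2; setting MC = AVC gives 2q^2 - 16q = 0, so q = 8. min AVC = 6.
The firm shuts down for any P below €6.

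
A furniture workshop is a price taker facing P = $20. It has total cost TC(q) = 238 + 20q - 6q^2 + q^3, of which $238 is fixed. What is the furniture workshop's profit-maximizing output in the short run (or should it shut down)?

Produce at q = 4

Variable cost is VC = 20q - 6q^2 + q^3, so AVC = VC/q = 20 - 6q + q^2 and MC = dTC/dq = 20 - 12q + 3q^2.
The AVC parabola has its vertex at q = 6/2 = 3, where AVC = 20 - 6·3 + 3^2 = $11.
Because $20 ≥ $11, revenue can cover variable cost; the firm operates.
P = MC gives -12q + 3q^2 = 0, with roots 0 and 4. Take the larger (rising MC): q* = 4.
Check: AVC at q = 4 is $12 ≤ P, so revenue covers variable cost.
Profit = P·q − TC = 20·4 − 286 = -$206, a loss, but smaller than the $238 fixed cost the firm would lose by shutting down.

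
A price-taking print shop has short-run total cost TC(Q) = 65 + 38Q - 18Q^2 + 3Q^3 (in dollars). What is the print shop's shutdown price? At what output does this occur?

Short-run supply begins at min AVC. From VC = 38Q - 18Q^2 + 3Q^3, AVC = 38 - 18Q + 3Q^2.
dAVC/dQ = -18 + 6Q = 0 gives Q = 3. min AVC = 38 - 18·3 + 3·3^2 = 11.
The firm shuts down for any P below $11.

$11 per unit, at Q = 3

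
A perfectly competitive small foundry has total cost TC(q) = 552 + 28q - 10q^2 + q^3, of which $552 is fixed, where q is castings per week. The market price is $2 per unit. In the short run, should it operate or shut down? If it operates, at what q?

Variable cost is VC = 28q - 10q^2 + q^3, so AVC = VC/q = 28 - 10q + q^2 and MC = dTC/dq = 28 - 20q + 3q^2.
AVC hits its minimum where MC = AVC, at q = 5, giving min AVC = 28 - 10·5 + 5^2 = $3.
With P < min AVC ($2 < $3), every unit sold adds to the loss.
Best response: produce nothing and absorb the $552 fixed cost.

Shut down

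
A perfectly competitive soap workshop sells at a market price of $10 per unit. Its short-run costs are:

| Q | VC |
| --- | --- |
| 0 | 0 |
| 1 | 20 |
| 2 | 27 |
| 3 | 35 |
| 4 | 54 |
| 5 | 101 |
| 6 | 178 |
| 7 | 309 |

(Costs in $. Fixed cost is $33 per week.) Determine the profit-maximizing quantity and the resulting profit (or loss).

Profit at each row (π = 10Q − TC): Q=0: -33; Q=1: -43; Q=2: -40; Q=3: -38; Q=4: -47; Q=5: -84; Q=6: -151; Q=7: -272.
Profit is highest at Q = 0. Equivalently, the lowest AVC in the table is 35/3 ≈ $11.67 at Q = 3, and P = $10 falls below it — price never covers variable cost, so the firm shuts down and loses only its fixed cost.

Q = 0 (shut down); profit = -$33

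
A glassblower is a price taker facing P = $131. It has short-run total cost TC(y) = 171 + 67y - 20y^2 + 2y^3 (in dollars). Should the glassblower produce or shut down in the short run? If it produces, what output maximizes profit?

Produce at y = 8

Variable cost is VC = 67y - 20y^2 + 2y^3, so AVC = VC/y = 67 - 20y + 2y^2 and MC = dTC/dy = 67 - 40y + 6y^2.
The AVC parabola has its vertex at y = 20/4 = 5, where AVC = 67 - 20·5 + 2·5^2 = $17.
Because $131 ≥ $17, revenue can cover variable cost; the firm operates.
P = MC gives -64 - 40y + 6y^2 = 0, with roots -4/3 and 8. Take the larger (rising MC): y* = 8.
Check: AVC at y = 8 is $35 ≤ P, so revenue covers variable cost.
Profit = P·y − TC = 131·8 − 451 = $597.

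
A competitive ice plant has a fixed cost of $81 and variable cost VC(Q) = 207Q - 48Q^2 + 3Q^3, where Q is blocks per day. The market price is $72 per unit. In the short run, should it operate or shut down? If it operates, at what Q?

Produce at Q = 9

Strip out fixed cost: VC = 207Q - 48Q^2 + 3Q^3. Then AVC = 207 - 48Q + 3Q^2 and MC = 207 - 96Q + 9Q^2.
AVC hits its minimum where MC = AVC, at Q = 8, giving min AVC = 207 - 48·8 + 3·8^2 = $15.
Since P = $72 ≥ min AVC = $15, price covers variable cost and the firm should produce.
Set P = MC: 72 = 207 - 96Q + 9Q^2 → 135 - 96Q + 9Q^2 = 0. The roots are Q = 5/3 and Q = 9; the profit-maximizing output is on the rising part of MC, so Q* = 9.
Check: AVC at Q = 9 is $18 ≤ P, so revenue covers variable cost.
Profit = P·Q − TC = 72·9 − 243 = $405.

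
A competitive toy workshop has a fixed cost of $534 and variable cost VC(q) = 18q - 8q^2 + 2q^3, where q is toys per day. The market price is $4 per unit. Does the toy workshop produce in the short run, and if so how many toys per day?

Shut down

Strip out fixed cost: VC = 18q - 8q^2 + 2q^3. Then AVC = 18 - 8q + 2q^2 and MC = 18 - 16q + 6q^2.
AVC hits its minimum where MC = AVC, at q = 2, giving min AVC = 18 - 8·2 + 2·2^2 = $10.
P = $4 lies below min AVC = $10; no output level covers variable cost.
The firm minimizes its loss by shutting down and losing only its fixed cost of $534.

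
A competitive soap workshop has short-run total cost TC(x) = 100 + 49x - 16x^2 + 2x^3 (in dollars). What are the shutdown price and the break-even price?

AVC = 49 - 16x + 2x^2; minimized at x = 4, giving min AVC = $17. That is the shutdown price.
ATC = 100/x + 49 - 16x + 2x^2. Setting dATC/dx = −100/x^2 − 16 + 4x = 0 gives x = 5 (since 4·5^3 − 16·5^2 = 100).
min ATC = 100/5 + 49 − 16·5 + 2·5^2 = $39. That is the break-even price.
For $17 ≤ P < $39 the firm produces at a loss; below $17 it shuts down.

Shutdown price = $17; break-even price = $39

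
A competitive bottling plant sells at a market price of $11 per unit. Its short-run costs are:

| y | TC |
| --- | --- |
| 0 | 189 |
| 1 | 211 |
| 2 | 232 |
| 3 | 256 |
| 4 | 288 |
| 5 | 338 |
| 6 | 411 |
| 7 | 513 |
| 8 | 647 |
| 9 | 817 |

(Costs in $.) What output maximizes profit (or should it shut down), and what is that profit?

y = 0 (shut down); profit = -$189

Tabulate TR − TC: y=0: -189; y=1: -200; y=2: -210; y=3: -223; y=4: -244; y=5: -283; y=6: -345; y=7: -436; y=8: -559; y=9: -718.
Profit is highest at y = 0. Equivalently, the lowest AVC in the table is 43/2 ≈ $21.50 at y = 2, and P = $11 falls below it — price never covers variable cost, so the firm shuts down and loses only its fixed cost.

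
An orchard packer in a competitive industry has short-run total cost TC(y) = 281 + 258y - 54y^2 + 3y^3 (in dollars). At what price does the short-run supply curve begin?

Short-run supply begins at min AVC. From VC = 258y - 54y^2 + 3y^3, AVC = 258 - 54y + 3y^2.
At the minimum of AVC, MC = AVC. MC = 258 - 108y + 9y^2; setting MC = AVC gives 6y^2 - 54y = 0, so y = 9. min AVC = 15.
So the shutdown price is $15.

$15 per unit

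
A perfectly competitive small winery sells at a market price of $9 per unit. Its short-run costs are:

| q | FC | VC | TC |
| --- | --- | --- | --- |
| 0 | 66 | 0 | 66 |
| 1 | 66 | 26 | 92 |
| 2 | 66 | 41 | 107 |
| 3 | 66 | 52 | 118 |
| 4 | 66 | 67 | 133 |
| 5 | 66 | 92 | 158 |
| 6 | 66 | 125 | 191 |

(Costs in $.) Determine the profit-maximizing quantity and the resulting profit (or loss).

Profit at each row (π = 9q − TC): q=0: -66; q=1: -83; q=2: -89; q=3: -91; q=4: -97; q=5: -113; q=6: -137.
Profit is highest at q = 0. Equivalently, the lowest AVC in the table is 67/4 ≈ $16.75 at q = 4, and P = $9 falls below it — price never covers variable cost, so the firm shuts down and loses only its fixed cost.

q = 0 (shut down); profit = -$66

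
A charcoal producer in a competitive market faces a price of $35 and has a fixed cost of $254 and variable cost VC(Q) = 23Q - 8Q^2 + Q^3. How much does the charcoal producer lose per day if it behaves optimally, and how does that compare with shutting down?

AVC = 23 - 8Q + Q^2; min AVC = $7 at Q = 4. Since P = $35 ≥ min AVC, the firm produces.
MC = 23 - 16Q + 3Q^2. Setting P = MC and taking the root on the rising branch gives Q* = 6.
TR = 35·6 = 210. TC = 254 + 66 = 320. Profit = 210 − 320 = -$110.
Shutting down would mean losing the fixed cost of $254, so operating at a loss of $110 is better by $144.

Profit = -$110 at Q = 6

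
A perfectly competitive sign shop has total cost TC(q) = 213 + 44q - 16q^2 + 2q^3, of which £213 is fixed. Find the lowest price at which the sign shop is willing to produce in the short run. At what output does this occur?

The shutdown price is the minimum of AVC. VC = 44q - 16q^2 + 2q^3, so AVC = 44 - 16q + 2q^2.
At the minimum of AVC, MC = AVC. MC = 44 - 32q + 6q^2; setting MC = AVC gives 4q^2 - 16q = 0, so q = 4. min AVC = 12.
So the shutdown price is £12.

£12 per unit, at q = 4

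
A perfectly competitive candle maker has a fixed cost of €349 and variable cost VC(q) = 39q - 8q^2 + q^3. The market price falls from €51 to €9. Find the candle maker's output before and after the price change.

AVC = 39 - 8q + q^2, minimized at q = 4 where min AVC = €23. MC = 39 - 16q + 3q^2.
At P = €51 ≥ min AVC, set P = MC on the rising branch: q = 6.
At P = €9 < min AVC = €23, price no longer covers variable cost at any output, so the firm shuts down: q = 0.

Output falls from 6 to 0 (the firm shuts down)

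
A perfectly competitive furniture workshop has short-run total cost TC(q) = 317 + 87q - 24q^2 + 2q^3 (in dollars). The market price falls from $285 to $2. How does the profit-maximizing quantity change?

Output falls from 11 to 0 (the firm shuts down)

MC = 87 - 48q + 6q^2; the shutdown threshold is min AVC = $15 (at q = 6).
At P = $285 ≥ min AVC, set P = MC on the rising branch: q = 11.
At P = $2 < min AVC = $15, price no longer covers variable cost at any output, so the firm shuts down: q = 0.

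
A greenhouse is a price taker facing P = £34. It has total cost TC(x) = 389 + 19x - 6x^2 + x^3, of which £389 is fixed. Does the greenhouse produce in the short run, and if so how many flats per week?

Variable cost is VC = 19x - 6x^2 + x^3, so AVC = VC/x = 19 - 6x + x^2 and MC = dTC/dx = 19 - 12x + 3x^2.
AVC is minimized where dAVC/dx = -6 + 2x = 0, at x = 3; min AVC = 19 - 6·3 + 3^2 = £10.
Since P = £34 ≥ min AVC = £10, price covers variable cost and the firm should produce.
Solving P = MC: -15 - 12x + 3x^2 = 0 ⇒ x = -1 or 5. On the upward-sloping branch, x* = 5.
Check: AVC at x = 5 is £14 ≤ P, so revenue covers variable cost.
Profit = P·x − TC = 34·5 − 459 = -£289, a loss, but smaller than the £389 fixed cost the firm would lose by shutting down.

Produce at x = 5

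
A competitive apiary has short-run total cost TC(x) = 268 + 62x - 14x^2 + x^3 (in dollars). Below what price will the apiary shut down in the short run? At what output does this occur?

Short-run supply begins at min AVC. From VC = 62x - 14x^2 + x^3, AVC = 62 - 14x + x^2.
At the minimum of AVC, MC = AVC. MC = 62 - 28x + 3x^2; setting MC = AVC gives 2x^2 - 14x = 0, so x = 7. min AVC = 13.
The firm shuts down for any P below $13.

$13 per unit, at x = 7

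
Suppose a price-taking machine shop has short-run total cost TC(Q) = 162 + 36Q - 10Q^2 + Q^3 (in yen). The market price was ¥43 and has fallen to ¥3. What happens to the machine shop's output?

MC = 36 - 20Q + 3Q^2; the shutdown threshold is min AVC = ¥11 (at Q = 5).
At P = ¥43 ≥ min AVC, set P = MC on the rising branch: Q = 7.
At P = ¥3 < min AVC = ¥11, price no longer covers variable cost at any output, so the firm shuts down: Q = 0.

Output falls from 7 to 0 (the firm shuts down)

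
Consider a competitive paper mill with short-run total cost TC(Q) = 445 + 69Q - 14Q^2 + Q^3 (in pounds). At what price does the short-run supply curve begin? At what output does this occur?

£20 per unit, at Q = 7

Short-run supply begins at min AVC. From VC = 69Q - 14Q^2 + Q^3, AVC = 69 - 14Q + Q^2.
At the minimum of AVC, MC = AVC. MC = 69 - 28Q + 3Q^2; setting MC = AVC gives 2Q^2 - 14Q = 0, so Q = 7. min AVC = 20.
The firm shuts down for any P below £20.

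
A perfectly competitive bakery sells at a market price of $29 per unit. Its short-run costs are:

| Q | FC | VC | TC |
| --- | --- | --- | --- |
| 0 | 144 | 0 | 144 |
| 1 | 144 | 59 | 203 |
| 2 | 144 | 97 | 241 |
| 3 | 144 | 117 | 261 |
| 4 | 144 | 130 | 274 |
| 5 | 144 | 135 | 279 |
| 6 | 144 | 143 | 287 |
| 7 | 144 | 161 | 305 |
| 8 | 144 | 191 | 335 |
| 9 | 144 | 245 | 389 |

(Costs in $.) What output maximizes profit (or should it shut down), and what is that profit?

Profit at each row (π = 29Q − TC): Q=0: -144; Q=1: -174; Q=2: -183; Q=3: -174; Q=4: -158; Q=5: -134; Q=6: -113; Q=7: -102; Q=8: -103; Q=9: -128.
Profit is maximized at Q = 7. AVC there is 161/7 = $23 ≤ P, so producing beats shutting down (which would give -$144).

Q = 7; profit = -$102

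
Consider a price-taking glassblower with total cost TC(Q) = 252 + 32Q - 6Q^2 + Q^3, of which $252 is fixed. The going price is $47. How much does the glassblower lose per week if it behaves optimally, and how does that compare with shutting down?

Profit = -$152 at Q = 5

AVC = 32 - 6Q + Q^2 has its minimum $23 at Q = 3; price $47 clears that bar, so the firm operates.
With MC = 32 - 12Q + 3Q^2, P = MC on the upward-sloping part at Q* = 5.
TR = 47·5 = 235. TC = 252 + 135 = 387. Profit = 235 − 387 = -$152.
Shutting down would mean losing the fixed cost of $252, so operating at a loss of $152 is better by $100.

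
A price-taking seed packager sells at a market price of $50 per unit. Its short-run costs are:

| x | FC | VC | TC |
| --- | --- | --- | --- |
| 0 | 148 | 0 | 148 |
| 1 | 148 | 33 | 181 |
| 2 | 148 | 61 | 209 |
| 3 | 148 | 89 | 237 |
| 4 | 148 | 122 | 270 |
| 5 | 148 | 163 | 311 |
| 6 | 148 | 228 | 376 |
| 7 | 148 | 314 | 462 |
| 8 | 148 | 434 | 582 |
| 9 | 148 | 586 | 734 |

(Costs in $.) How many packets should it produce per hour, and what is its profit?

x = 5; profit = -$61

Tabulate TR − TC: x=0: -148; x=1: -131; x=2: -109; x=3: -87; x=4: -70; x=5: -61; x=6: -76; x=7: -112; x=8: -182; x=9: -284.
Profit is maximized at x = 5. AVC there is 163/5 = $32.60 ≤ P, so producing beats shutting down (which would give -$148).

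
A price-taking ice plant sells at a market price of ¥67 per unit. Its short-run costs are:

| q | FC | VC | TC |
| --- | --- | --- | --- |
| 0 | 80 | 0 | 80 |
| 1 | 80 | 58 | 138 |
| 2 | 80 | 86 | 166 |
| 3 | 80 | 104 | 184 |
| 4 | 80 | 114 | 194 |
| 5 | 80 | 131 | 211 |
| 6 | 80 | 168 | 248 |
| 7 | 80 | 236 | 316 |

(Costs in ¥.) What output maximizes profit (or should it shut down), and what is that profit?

q = 6; profit = ¥154

Profit at each row (π = 67q − TC): q=0: -80; q=1: -71; q=2: -32; q=3: 17; q=4: 74; q=5: 124; q=6: 154; q=7: 153.
Profit is maximized at q = 6. AVC there is 168/6 = ¥28 ≤ P, so producing beats shutting down (which would give -¥80).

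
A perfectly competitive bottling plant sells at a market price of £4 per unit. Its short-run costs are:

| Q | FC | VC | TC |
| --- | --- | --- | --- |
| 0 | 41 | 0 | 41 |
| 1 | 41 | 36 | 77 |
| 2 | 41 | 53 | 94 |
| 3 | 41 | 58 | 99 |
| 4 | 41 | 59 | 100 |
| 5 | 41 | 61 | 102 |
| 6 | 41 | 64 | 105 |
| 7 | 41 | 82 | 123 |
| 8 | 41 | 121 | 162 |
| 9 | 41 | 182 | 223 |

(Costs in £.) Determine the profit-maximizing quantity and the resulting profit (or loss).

Q = 0 (shut down); profit = -£41

Compute π = P·Q − TC at each output: Q=0: -41; Q=1: -73; Q=2: -86; Q=3: -87; Q=4: -84; Q=5: -82; Q=6: -81; Q=7: -95; Q=8: -130; Q=9: -187.
Profit is highest at Q = 0. Equivalently, the lowest AVC in the table is 64/6 ≈ £10.67 at Q = 6, and P = £4 falls below it — price never covers variable cost, so the firm shuts down and loses only its fixed cost.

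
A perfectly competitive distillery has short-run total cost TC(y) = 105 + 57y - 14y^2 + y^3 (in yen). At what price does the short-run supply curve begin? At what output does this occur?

¥8 per unit, at y = 7

The shutdown price is the minimum of AVC. VC = 57y - 14y^2 + y^3, so AVC = 57 - 14y + y^2.
At the minimum of AVC, MC = AVC. MC = 57 - 28y + 3y^2; setting MC = AVC gives 2y^2 - 14y = 0, so y = 7. min AVC = 8.
For P < ¥8 the firm produces nothing.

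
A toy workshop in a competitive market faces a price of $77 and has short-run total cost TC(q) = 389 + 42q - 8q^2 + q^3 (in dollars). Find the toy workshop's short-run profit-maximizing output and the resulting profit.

Profit = -$95 at q = 7

AVC = 42 - 8q + q^2; min AVC = $26 at q = 4. Since P = $77 ≥ min AVC, the firm produces.
With MC = 42 - 16q + 3q^2, P = MC on the upward-sloping part at q* = 7.
TR = 77·7 = 539. TC = 389 + 245 = 634. Profit = 539 − 634 = -$95.
Shutting down would mean losing the fixed cost of $389, so operating at a loss of $95 is better by $294.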